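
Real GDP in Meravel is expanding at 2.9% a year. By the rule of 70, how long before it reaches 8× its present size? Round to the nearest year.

Doubling time ≈ 70/2.9 = 24.14 years.
8× is 3 doublings, so 3 × 24.14 ≈ 72 years.

roughly 72 years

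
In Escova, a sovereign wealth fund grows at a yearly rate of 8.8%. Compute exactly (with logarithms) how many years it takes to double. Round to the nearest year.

t = ln(2) / ln(1 + 0.088) = 0.6931 / 0.084341 ≈ 8.22.
≈ 8 years.

8 years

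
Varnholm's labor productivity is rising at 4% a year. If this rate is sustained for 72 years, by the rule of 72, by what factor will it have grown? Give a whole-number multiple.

approximately 16 times

At 4% one doubling takes ≈ 18.00 years; 72 years is 4 of them, so ×16.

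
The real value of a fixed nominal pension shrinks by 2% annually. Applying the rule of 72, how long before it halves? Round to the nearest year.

The rule works in reverse for decay: 72/2 ≈ 36.00 years to halve.

about 36 years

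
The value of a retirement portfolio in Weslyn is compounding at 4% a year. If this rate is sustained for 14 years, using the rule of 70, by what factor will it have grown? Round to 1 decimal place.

about 1.7 times

Doubling time ≈ 70/4 = 17.50 years.
14 years / 17.50 ≈ 0.80 doublings → factor 2^0.80 ≈ 1.7.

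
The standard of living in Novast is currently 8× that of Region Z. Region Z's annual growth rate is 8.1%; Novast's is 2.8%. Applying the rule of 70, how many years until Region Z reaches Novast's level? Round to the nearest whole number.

Region Z gains on Novast at 8.1% − 2.8% = 5.3 points a year.
At that relative rate the gap halves every 70/5.3 ≈ 13.21 years.
An 8× gap closes after 3 halvings: 3 × 13.21 ≈ 40 years.

40 years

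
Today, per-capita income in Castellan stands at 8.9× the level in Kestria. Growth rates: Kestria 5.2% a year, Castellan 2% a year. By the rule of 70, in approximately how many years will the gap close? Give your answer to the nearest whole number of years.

roughly 69 years

The growth-rate gap is 5.2% − 2% = 3.2 percentage points.
So the ratio between them halves every 70/3.2 ≈ 21.88 years.
An 8.9× gap takes log₂(8.9) ≈ 3.15 halvings to close: 3.15 × 21.88 ≈ 69 years.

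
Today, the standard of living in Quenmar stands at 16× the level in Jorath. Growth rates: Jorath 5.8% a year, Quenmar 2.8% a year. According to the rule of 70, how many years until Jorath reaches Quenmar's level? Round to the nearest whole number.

Jorath gains on Quenmar at 5.8% − 2.8% = 3 points a year.
At that relative rate the gap halves every 70/3 ≈ 23.33 years.
A 16× gap closes after 4 halvings: 4 × 23.33 ≈ 93 years.

≈ 93 years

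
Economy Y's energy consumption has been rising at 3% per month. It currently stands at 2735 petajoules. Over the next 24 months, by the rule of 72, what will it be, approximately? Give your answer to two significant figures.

Doubling time ≈ 72/3 = 24.00 months.
24 months is 24/24.00 ≈ 1.00 doublings, a factor of 2^1.00 ≈ 2.00.
2735 × 2.00 ≈ 5500 petajoules.

about 5500 petajoules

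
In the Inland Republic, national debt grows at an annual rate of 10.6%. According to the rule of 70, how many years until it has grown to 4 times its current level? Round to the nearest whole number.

One doubling takes 70/10.6 = 6.60 years.
Getting to 4× needs 2 doublings: 2 × 6.60 ≈ 13 years.

≈ 13 years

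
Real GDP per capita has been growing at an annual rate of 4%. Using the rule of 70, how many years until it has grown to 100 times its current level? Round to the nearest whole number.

One doubling takes 70/4 = 17.50 years.
100× is log₂ 100 ≈ 6.64 doublings, so ≈ 6.64 × 17.50 = 116 years.

around 116 years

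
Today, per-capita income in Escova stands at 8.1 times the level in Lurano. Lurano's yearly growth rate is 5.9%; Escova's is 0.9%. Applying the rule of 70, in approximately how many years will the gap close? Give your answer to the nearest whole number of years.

Lurano gains on Escova at 5.9% − 0.9% = 5 points a year.
At that relative rate the gap halves every 70/5 ≈ 14.00 years.
An 8.1 times gap takes log₂(8.1) ≈ 3.02 halvings to close: 3.02 × 14.00 ≈ 42 years.

about 42 years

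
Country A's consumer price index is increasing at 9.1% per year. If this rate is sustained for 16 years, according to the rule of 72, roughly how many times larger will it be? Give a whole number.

4 times

Doubling time ≈ 72/9.1 = 7.91 years.
16/7.91 ≈ 2 doublings, so about 2^2 = 4×.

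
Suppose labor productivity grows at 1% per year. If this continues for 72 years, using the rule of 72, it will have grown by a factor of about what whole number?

72/1 ≈ 72.00 years per doubling.
72 years fits 1 doubling: 2^1 = 2.

roughly 2 times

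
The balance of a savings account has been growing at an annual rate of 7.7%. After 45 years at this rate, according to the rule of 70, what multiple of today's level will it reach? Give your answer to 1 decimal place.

roughly 30.9 times

Doubling time ≈ 70/7.7 = 9.09 years.
45 years / 9.09 ≈ 4.95 doublings → factor 2^4.95 ≈ 30.9.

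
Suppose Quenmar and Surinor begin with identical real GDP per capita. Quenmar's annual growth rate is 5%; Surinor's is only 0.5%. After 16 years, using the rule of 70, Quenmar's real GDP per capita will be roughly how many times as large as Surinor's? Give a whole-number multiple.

around 2 times

Quenmar pulls ahead at 4.5 pp per year, so the ratio doubles every 70/4.5 ≈ 15.56 years.
In 16 years that's 1.03 doublings: 2^1.03 ≈ 2.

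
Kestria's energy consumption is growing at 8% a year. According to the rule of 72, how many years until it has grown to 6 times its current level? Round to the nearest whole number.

Doubling time ≈ 72/8 = 9.00 years.
6× is log₂ 6 ≈ 2.58 doublings, so ≈ 2.58 × 9.00 = 23 years.

about 23 years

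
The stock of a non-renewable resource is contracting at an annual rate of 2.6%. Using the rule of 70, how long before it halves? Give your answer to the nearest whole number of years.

about 27 years

Falling at 2.6%, it halves about every 70/2.6 = 26.92 years.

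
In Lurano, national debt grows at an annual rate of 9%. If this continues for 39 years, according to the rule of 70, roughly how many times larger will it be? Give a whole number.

approximately 32 times

Doubling time ≈ 70/9 = 7.78 years.
39/7.78 ≈ 5 doublings, so about 2^5 = 32×.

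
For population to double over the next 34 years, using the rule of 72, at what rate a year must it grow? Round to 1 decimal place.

about 2.1%

72 / 34 ≈ 2.12, so about 2.1% a year.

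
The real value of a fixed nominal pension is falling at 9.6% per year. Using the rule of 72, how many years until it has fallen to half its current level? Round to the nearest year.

Falling at 9.6%, it halves about every 72/9.6 = 7.50 years.

about 8 years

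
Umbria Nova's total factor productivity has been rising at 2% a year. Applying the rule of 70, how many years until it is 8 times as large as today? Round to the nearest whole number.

about 105 years

Doubling time ≈ 70/2 = 35.00 years.
8× is 3 doublings, so 3 × 35.00 ≈ 105 years.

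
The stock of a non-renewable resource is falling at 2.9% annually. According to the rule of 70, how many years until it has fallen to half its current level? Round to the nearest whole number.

24 years

Falling at 2.9%, it halves about every 70/2.9 = 24.14 years.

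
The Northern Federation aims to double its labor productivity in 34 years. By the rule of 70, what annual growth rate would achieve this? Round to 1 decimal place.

approximately 2.1%

70 / 34 ≈ 2.06, so about 2.1% a year.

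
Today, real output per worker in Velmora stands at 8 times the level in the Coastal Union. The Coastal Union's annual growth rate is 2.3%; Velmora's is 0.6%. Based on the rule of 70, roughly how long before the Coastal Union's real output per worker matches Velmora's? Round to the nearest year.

roughly 124 years

The growth-rate gap is 2.3% − 0.6% = 1.7 percentage points.
So the ratio between them halves every 70/1.7 ≈ 41.18 years.
An 8 times gap closes after 3 halvings: 3 × 41.18 ≈ 124 years.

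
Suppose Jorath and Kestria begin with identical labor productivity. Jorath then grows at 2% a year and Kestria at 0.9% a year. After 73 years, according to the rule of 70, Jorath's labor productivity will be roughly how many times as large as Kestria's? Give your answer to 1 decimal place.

Rate gap = 2% − 0.9% = 1.1 points.
The ratio doubles every 70/1.1 ≈ 63.64 years.
73/63.64 ≈ 1.15 doublings → ratio ≈ 2^1.15 ≈ 2.2.

about 2.2 times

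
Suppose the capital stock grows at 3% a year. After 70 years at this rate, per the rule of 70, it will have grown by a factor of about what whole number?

At 3% one doubling takes ≈ 23.33 years; 70 years is 3 of them, so ×8.

around 8 times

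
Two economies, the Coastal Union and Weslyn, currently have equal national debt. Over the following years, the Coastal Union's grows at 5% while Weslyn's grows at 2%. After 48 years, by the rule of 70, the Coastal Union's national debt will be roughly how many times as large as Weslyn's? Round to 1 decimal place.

approximately 4.2 times

the Coastal Union pulls ahead at 3 pp per year, so the ratio doubles every 70/3 ≈ 23.33 years.
In 48 years that's 2.06 doublings: 2^2.06 ≈ 4.2.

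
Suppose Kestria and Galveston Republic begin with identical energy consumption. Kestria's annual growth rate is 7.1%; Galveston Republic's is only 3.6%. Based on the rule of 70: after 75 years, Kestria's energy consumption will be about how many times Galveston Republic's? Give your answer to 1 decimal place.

13.5 times

Rate gap = 7.1% − 3.6% = 3.5 points.
The ratio doubles every 70/3.5 ≈ 20.00 years.
75/20.00 ≈ 3.75 doublings → ratio ≈ 2^3.75 ≈ 13.5.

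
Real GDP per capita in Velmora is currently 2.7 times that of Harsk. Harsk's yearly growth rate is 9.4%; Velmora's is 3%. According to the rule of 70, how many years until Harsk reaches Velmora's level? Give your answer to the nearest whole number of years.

What matters is the difference: 6.4 pp.
Rule of 70 on the gap: the ratio halves every 70/6.4 ≈ 10.94 years.
A 2.7 times gap takes log₂(2.7) ≈ 1.43 halvings to close: 1.43 × 10.94 ≈ 16 years.

approximately 16 years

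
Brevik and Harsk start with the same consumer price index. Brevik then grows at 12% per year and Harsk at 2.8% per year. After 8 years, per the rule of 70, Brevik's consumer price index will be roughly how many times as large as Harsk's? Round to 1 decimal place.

Brevik pulls ahead at 9.2 pp per year, so the ratio doubles every 70/9.2 ≈ 7.61 years.
In 8 years that's 1.05 doublings: 2^1.05 ≈ 2.1.

about 2.1 times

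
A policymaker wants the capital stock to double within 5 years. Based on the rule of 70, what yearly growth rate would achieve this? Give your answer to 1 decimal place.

70 / 5 ≈ 14.00, so about 14.0% per year.

about 14.0%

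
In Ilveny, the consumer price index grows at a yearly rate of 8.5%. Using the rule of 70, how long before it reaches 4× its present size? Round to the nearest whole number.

Doubling time ≈ 70/8.5 = 8.24 years.
Getting to 4× needs 2 doublings: 2 × 8.24 ≈ 16 years.

approximately 16 years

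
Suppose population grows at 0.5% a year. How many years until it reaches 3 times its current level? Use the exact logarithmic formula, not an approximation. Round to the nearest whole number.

t = ln(3) / ln(1 + 0.005) = 1.0986 / 0.004988 ≈ 220.25.
≈ 220 years.

220 years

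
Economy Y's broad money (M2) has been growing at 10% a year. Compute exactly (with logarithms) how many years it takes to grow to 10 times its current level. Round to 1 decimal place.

t = ln(10) / ln(1 + 0.1) = 2.3026 / 0.095310 ≈ 24.16.

24.2 years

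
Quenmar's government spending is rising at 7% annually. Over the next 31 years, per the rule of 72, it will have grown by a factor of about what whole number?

roughly 8 times

Doubling time ≈ 72/7 = 10.29 years.
31/10.29 ≈ 3 doublings, so about 2^3 = 8×.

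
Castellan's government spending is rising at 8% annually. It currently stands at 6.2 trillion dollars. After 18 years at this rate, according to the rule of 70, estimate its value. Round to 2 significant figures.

It doubles every 70/8 ≈ 8.75 years, so 18 years is 2.06 doublings.
2^2.06 ≈ 4.17; 6.2 × 4.17 ≈ 26 trillion dollars.

approximately 26 trillion dollars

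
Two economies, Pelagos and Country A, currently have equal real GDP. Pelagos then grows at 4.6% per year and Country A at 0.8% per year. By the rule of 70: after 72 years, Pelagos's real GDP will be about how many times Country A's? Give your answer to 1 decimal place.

Rate gap = 4.6% − 0.8% = 3.8 points.
The ratio doubles every 70/3.8 ≈ 18.42 years.
72/18.42 ≈ 3.91 doublings → ratio ≈ 2^3.91 ≈ 15.0.

15.0 times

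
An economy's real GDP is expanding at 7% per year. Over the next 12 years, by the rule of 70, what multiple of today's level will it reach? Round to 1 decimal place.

Doubles every ≈ 10.00 years (70/7).
12 years is 1.20 doublings; 2^1.20 ≈ 2.3×.

around 2.3 times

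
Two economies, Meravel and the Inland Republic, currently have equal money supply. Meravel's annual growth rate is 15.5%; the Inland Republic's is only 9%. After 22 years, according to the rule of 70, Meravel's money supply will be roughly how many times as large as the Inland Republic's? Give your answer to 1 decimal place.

4.1 times

Only the 6.5-point difference matters.
70/6.5 ≈ 10.77 years per doubling of the ratio; 22 years gives 2.04 doublings, so ≈ 4.1×.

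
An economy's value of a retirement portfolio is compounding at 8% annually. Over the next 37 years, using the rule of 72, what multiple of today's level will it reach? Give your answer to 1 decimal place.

Doubling time ≈ 72/8 = 9.00 years.
37 years / 9.00 ≈ 4.11 doublings → factor 2^4.11 ≈ 17.3.

about 17.3 times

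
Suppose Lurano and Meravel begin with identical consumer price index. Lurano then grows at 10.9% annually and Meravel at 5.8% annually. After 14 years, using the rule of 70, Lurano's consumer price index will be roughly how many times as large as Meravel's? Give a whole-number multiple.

Rate gap = 10.9% − 5.8% = 5.1 points.
The ratio doubles every 70/5.1 ≈ 13.73 years.
14/13.73 ≈ 1.02 doublings → ratio ≈ 2^1.02 ≈ 2.

roughly 2 times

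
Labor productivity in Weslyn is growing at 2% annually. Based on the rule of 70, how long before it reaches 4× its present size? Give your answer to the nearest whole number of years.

At 2% it doubles every 70/2 ≈ 35.00 years.
4 = 2^2, so 2 doublings → 70 years.

≈ 70 years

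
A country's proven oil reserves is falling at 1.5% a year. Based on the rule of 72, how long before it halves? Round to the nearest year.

48 years

Falling at 1.5%, it halves about every 72/1.5 = 48.00 years.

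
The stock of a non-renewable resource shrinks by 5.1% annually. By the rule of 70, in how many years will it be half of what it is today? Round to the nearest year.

≈ 14 years

The rule works in reverse for decay: 70/5.1 ≈ 13.73 years to halve.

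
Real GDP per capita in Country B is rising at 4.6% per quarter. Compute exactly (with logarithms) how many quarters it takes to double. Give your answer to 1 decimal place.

15.4 quarters

t = ln(2) / ln(1 + 0.046) = 0.6931 / 0.044973 ≈ 15.41.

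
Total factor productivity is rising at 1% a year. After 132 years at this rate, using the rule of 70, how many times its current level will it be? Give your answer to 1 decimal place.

Doubling time ≈ 70/1 = 70.00 years.
132 years / 70.00 ≈ 1.89 doublings → factor 2^1.89 ≈ 3.7.

3.7 times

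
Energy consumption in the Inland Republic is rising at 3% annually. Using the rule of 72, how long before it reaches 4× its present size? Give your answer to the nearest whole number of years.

Doubling time ≈ 72/3 = 24.00 years.
4× is 2 doublings, so 2 × 24.00 ≈ 48 years.

approximately 48 years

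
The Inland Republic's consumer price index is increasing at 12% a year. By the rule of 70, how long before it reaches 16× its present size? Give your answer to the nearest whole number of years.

roughly 23 years

One doubling takes 70/12 = 5.83 years.
16 = 2^4, so 4 doublings → 23 years.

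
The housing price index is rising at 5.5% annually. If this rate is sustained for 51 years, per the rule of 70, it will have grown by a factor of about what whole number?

At 5.5% one doubling takes ≈ 12.73 years; 51 years is 4 of them, so ×16.

about 16 times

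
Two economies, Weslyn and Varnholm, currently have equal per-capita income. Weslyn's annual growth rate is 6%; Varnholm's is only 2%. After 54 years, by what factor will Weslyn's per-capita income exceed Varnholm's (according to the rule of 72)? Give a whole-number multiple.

Only the 4-point difference matters.
72/4 ≈ 18.00 years per doubling of the ratio; 54 years gives 3.00 doublings, so ≈ 8×.

roughly 8 times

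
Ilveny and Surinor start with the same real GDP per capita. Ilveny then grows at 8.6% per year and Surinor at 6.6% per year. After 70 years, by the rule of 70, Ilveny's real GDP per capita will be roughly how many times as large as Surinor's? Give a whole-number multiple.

Only the 2-point difference matters.
70/2 ≈ 35.00 years per doubling of the ratio; 70 years gives 2.00 doublings, so ≈ 4×.

approximately 4 times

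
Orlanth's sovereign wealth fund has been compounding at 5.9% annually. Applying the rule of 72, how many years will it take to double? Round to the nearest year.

about 12 years

72/5.9 ≈ 12.20, so it doubles roughly every 12 years.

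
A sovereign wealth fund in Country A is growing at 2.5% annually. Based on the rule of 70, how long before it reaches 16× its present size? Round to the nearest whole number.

approximately 112 years

At 2.5% it doubles every 70/2.5 ≈ 28.00 years.
16× is 4 doublings, so 4 × 28.00 ≈ 112 years.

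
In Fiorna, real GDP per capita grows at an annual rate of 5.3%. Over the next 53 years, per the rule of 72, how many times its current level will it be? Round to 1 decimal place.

Doubles every ≈ 13.58 years (72/5.3).
53 years is 3.90 doublings; 2^3.90 ≈ 14.9×.

≈ 14.9 times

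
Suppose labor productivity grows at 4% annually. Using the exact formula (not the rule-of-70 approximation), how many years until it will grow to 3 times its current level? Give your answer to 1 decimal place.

t = ln(3) / ln(1 + 0.04) = 1.0986 / 0.039221 ≈ 28.01.

28.0 years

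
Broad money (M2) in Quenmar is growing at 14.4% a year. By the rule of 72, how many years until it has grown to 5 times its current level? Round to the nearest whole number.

around 12 years

Doubling time ≈ 72/14.4 = 5.00 years.
Reaching 5× takes log₂(5) ≈ 2.32 doublings.
2.32 × 5.00 ≈ 12 years.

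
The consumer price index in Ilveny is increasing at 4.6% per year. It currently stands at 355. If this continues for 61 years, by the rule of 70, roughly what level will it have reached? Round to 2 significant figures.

It doubles every 70/4.6 ≈ 15.22 years, so 61 years is 4.01 doublings.
2^4.01 ≈ 16.11; 355 × 16.11 ≈ 5700.

≈ 5700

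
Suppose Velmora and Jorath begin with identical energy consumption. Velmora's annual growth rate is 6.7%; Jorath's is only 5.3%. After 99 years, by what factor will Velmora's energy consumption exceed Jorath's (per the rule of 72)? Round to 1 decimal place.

about 3.8 times

Rate gap = 6.7% − 5.3% = 1.4 points.
The ratio doubles every 72/1.4 ≈ 51.43 years.
99/51.43 ≈ 1.92 doublings → ratio ≈ 2^1.92 ≈ 3.8.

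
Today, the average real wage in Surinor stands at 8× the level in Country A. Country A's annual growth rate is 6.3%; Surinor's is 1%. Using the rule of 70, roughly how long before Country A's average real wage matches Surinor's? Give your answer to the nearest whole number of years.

roughly 40 years

Country A gains on Surinor at 6.3% − 1% = 5.3 points a year.
At that relative rate the gap halves every 70/5.3 ≈ 13.21 years.
An 8× gap closes after 3 halvings: 3 × 13.21 ≈ 40 years.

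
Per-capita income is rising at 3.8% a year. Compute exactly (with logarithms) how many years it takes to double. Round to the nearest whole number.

19 years

t = ln(2) / ln(1 + 0.038) = 0.6931 / 0.037296 ≈ 18.58.
≈ 19 years.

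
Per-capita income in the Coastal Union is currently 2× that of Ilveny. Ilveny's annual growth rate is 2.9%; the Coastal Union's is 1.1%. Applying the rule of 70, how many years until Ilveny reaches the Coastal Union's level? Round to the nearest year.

about 39 years

What matters is the difference: 1.8 pp.
Rule of 70 on the gap: the ratio halves every 70/1.8 ≈ 38.89 years.
A 2× gap closes after 1 halving: 1 × 38.89 ≈ 39 years.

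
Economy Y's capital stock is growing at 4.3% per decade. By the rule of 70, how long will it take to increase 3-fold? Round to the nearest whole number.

roughly 26 decades

Doubling time ≈ 70/4.3 = 16.28 decades.
3× is log₂ 3 ≈ 1.58 doublings, so ≈ 1.58 × 16.28 = 26 decades.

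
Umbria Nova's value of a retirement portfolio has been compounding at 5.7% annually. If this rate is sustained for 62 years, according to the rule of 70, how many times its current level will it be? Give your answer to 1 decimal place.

around 33.1 times

Doubling time ≈ 70/5.7 = 12.28 years.
62 years / 12.28 ≈ 5.05 doublings → factor 2^5.05 ≈ 33.1.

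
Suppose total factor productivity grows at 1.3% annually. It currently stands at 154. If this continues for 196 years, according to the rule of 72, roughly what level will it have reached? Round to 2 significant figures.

1800

Doubling time ≈ 72/1.3 = 55.38 years.
196 years is 196/55.38 ≈ 3.54 doublings, a factor of 2^3.54 ≈ 11.63.
154 × 11.63 ≈ 1800.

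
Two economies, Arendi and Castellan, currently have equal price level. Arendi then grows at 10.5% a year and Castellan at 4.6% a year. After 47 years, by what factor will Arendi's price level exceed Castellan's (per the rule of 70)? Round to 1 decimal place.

Arendi pulls ahead at 5.9 pp per year, so the ratio doubles every 70/5.9 ≈ 11.86 years.
In 47 years that's 3.96 doublings: 2^3.96 ≈ 15.6.

approximately 15.6 times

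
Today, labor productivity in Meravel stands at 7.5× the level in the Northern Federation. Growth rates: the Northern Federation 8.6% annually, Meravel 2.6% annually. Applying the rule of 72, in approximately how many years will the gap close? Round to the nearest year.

What matters is the difference: 6 pp.
Rule of 72 on the gap: the ratio halves every 72/6 ≈ 12.00 years.
A 7.5× gap takes log₂(7.5) ≈ 2.91 halvings to close: 2.91 × 12.00 ≈ 35 years.

35 years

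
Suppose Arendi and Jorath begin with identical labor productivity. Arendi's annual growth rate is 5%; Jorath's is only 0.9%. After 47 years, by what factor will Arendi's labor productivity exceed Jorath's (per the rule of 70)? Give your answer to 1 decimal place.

about 6.7 times

Only the 4.1-point difference matters.
70/4.1 ≈ 17.07 years per doubling of the ratio; 47 years gives 2.75 doublings, so ≈ 6.7×.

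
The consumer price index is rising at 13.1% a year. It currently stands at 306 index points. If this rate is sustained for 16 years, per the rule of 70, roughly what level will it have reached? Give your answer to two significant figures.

It doubles every 70/13.1 ≈ 5.34 years, so 16 years is 3.00 doublings.
2^3.00 ≈ 8.00; 306 × 8.00 ≈ 2400 index points.

approximately 2400 index points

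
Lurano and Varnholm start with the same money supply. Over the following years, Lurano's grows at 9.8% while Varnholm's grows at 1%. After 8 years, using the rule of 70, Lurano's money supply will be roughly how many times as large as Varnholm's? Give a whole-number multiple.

approximately 2 times

Rate gap = 9.8% − 1% = 8.8 points.
The ratio doubles every 70/8.8 ≈ 7.95 years.
8/7.95 ≈ 1.01 doublings → ratio ≈ 2^1.01 ≈ 2.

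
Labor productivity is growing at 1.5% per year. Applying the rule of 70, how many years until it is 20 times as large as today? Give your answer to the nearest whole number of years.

Doubling time ≈ 70/1.5 = 46.67 years.
20× is log₂ 20 ≈ 4.32 doublings, so ≈ 4.32 × 46.67 = 202 years.

roughly 202 years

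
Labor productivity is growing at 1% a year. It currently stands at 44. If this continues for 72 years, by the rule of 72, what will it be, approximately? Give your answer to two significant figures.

around 88

It doubles every 72/1 ≈ 72.00 years, so 72 years is 1.00 doublings.
2^1.00 ≈ 2.00; 44 × 2.00 ≈ 88.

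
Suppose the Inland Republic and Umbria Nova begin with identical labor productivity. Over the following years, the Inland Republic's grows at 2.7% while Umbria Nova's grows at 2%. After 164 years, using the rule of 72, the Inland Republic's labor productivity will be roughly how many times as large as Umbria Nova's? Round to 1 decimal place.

roughly 3.0 times

Rate gap = 2.7% − 2% = 0.7 points.
The ratio doubles every 72/0.7 ≈ 102.86 years.
164/102.86 ≈ 1.59 doublings → ratio ≈ 2^1.59 ≈ 3.0.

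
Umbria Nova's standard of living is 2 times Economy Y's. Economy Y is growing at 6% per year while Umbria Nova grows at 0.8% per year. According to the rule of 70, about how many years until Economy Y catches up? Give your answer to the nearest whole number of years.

around 13 years

The growth-rate gap is 6% − 0.8% = 5.2 percentage points.
So the ratio between them halves every 70/5.2 ≈ 13.46 years.
A 2 times gap closes after 1 halving: 1 × 13.46 ≈ 13 years.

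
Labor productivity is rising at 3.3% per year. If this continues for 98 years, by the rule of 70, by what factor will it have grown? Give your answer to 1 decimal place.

about 24.6 times

Doubles every ≈ 21.21 years (70/3.3).
98 years is 4.62 doublings; 2^4.62 ≈ 24.6×.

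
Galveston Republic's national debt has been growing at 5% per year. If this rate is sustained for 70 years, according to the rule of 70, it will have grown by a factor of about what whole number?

about 32 times

Doubling time ≈ 70/5 = 14.00 years.
70/14.00 ≈ 5 doublings, so about 2^5 = 32×.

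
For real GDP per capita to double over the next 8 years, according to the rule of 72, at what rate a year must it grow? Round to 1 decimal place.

approximately 9.0% a year

72 / 8 ≈ 9.00, so about 9.0% a year.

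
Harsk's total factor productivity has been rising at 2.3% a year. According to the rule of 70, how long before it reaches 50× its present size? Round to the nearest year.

172 years

Doubling time ≈ 70/2.3 = 30.43 years.
50× is log₂ 50 ≈ 5.64 doublings, so ≈ 5.64 × 30.43 = 172 years.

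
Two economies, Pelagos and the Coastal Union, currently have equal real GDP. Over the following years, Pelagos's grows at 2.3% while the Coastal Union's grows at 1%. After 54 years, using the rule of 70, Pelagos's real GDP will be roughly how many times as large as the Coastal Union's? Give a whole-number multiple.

Pelagos pulls ahead at 1.3 pp per year, so the ratio doubles every 70/1.3 ≈ 53.85 years.
In 54 years that's 1.00 doublings: 2^1.00 ≈ 2.

roughly 2 times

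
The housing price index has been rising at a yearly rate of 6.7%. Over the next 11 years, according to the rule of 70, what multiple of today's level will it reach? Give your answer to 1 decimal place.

≈ 2.1 times

Doubling time ≈ 70/6.7 = 10.45 years.
11 years / 10.45 ≈ 1.05 doublings → factor 2^1.05 ≈ 2.1.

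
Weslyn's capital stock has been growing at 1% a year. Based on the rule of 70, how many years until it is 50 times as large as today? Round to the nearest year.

Doubling time ≈ 70/1 = 70.00 years.
50× is log₂ 50 ≈ 5.64 doublings, so ≈ 5.64 × 70.00 = 395 years.

about 395 years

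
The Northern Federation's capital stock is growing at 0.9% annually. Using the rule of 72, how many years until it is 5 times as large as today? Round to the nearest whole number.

Doubling time ≈ 72/0.9 = 80.00 years.
5× is log₂ 5 ≈ 2.32 doublings, so ≈ 2.32 × 80.00 = 186 years.

186 years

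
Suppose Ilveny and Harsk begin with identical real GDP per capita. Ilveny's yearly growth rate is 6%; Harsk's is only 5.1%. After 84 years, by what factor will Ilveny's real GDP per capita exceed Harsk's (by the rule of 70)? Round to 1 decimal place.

Only the 0.9-point difference matters.
70/0.9 ≈ 77.78 years per doubling of the ratio; 84 years gives 1.08 doublings, so ≈ 2.1×.

around 2.1 times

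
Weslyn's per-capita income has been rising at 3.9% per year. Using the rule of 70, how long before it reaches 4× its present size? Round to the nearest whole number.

roughly 36 years

At 3.9% it doubles every 70/3.9 ≈ 17.95 years.
Getting to 4× needs 2 doublings: 2 × 17.95 ≈ 36 years.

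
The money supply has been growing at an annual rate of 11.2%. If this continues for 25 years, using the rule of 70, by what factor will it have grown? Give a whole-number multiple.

≈ 16 times

At 11.2% one doubling takes ≈ 6.25 years; 25 years is 4 of them, so ×16.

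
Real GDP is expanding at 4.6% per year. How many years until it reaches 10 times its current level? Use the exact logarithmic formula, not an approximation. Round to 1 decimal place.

t = ln(10) / ln(1 + 0.046) = 2.3026 / 0.044973 ≈ 51.20.

51.2 years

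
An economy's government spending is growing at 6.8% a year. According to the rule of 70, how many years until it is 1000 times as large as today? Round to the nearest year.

≈ 103 years

Doubling time ≈ 70/6.8 = 10.29 years.
Reaching 1000× takes log₂(1000) ≈ 9.97 doublings.
9.97 × 10.29 ≈ 103 years.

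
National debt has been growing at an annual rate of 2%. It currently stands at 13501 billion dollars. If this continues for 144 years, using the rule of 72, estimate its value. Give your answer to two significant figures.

It doubles every 72/2 ≈ 36.00 years, so 144 years is 4.00 doublings.
2^4.00 ≈ 16.00; 13501 × 16.00 ≈ 220000 billion dollars.

about 220000 billion dollars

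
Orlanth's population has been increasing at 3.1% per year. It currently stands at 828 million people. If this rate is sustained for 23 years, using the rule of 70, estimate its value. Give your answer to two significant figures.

Doubling time ≈ 70/3.1 = 22.58 years.
23 years is 23/22.58 ≈ 1.02 doublings, a factor of 2^1.02 ≈ 2.03.
828 × 2.03 ≈ 1700 million people.

approximately 1700 million people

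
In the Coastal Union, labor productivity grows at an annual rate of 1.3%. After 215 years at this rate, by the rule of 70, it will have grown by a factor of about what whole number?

about 16 times

At 1.3% one doubling takes ≈ 53.85 years; 215 years is 4 of them, so ×16.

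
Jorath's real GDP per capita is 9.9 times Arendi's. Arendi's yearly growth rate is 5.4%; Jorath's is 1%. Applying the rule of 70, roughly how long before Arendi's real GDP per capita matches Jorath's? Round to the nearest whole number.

53 years

Arendi gains on Jorath at 5.4% − 1% = 4.4 points a year.
At that relative rate the gap halves every 70/4.4 ≈ 15.91 years.
A 9.9 times gap takes log₂(9.9) ≈ 3.31 halvings to close: 3.31 × 15.91 ≈ 53 years.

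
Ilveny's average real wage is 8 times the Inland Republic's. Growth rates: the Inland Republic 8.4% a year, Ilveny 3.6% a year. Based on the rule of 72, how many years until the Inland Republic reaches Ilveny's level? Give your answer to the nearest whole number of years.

45 years

the Inland Republic gains on Ilveny at 8.4% − 3.6% = 4.8 points a year.
At that relative rate the gap halves every 72/4.8 ≈ 15.00 years.
An 8 times gap closes after 3 halvings: 3 × 15.00 ≈ 45 years.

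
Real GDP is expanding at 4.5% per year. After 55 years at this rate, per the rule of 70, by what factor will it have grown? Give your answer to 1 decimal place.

Doubling time ≈ 70/4.5 = 15.56 years.
55 years / 15.56 ≈ 3.53 doublings → factor 2^3.53 ≈ 11.6.

≈ 11.6 times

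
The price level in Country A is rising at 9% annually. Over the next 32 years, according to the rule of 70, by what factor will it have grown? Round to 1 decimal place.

Doubling time ≈ 70/9 = 7.78 years.
32 years / 7.78 ≈ 4.11 doublings → factor 2^4.11 ≈ 17.3.

about 17.3 times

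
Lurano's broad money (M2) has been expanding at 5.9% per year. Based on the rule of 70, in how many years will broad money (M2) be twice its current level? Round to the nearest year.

12 years

At 5.9%, doubling takes about 70/5.9 = 11.86 years.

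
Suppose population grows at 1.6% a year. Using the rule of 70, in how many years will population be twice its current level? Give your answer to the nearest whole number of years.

≈ 44 years

At 1.6%, doubling takes about 70/1.6 = 43.75 years.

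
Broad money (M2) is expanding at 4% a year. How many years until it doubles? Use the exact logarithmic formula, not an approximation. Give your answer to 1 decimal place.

17.7 years

t = ln(2) / ln(1 + 0.04) = 0.6931 / 0.039221 ≈ 17.67.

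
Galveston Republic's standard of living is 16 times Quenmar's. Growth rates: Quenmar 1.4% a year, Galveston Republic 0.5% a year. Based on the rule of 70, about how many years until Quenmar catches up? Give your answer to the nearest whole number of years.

The growth-rate gap is 1.4% − 0.5% = 0.9 percentage points.
So the ratio between them halves every 70/0.9 ≈ 77.78 years.
A 16 times gap closes after 4 halvings: 4 × 77.78 ≈ 311 years.

about 311 years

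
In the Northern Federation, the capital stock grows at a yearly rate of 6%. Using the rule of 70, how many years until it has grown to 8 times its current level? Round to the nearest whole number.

At 6% it doubles every 70/6 ≈ 11.67 years.
8 = 2^3, so 3 doublings → 35 years.

around 35 years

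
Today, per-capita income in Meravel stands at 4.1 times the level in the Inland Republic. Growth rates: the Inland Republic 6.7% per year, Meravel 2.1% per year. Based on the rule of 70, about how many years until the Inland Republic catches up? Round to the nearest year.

the Inland Republic gains on Meravel at 6.7% − 2.1% = 4.6 points a year.
At that relative rate the gap halves every 70/4.6 ≈ 15.22 years.
A 4.1 times gap takes log₂(4.1) ≈ 2.04 halvings to close: 2.04 × 15.22 ≈ 31 years.

31 years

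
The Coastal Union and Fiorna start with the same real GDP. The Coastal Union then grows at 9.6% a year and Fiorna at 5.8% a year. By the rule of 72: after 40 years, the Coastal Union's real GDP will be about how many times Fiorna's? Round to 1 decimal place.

about 4.3 times

the Coastal Union pulls ahead at 3.8 pp per year, so the ratio doubles every 72/3.8 ≈ 18.95 years.
In 40 years that's 2.11 doublings: 2^2.11 ≈ 4.3.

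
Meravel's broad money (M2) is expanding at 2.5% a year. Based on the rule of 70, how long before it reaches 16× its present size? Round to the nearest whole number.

around 112 years

Doubling time ≈ 70/2.5 = 28.00 years.
Getting to 16× needs 4 doublings: 4 × 28.00 ≈ 112 years.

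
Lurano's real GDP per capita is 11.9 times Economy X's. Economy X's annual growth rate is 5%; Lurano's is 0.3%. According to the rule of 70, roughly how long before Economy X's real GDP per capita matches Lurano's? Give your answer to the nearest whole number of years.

Economy X gains on Lurano at 5% − 0.3% = 4.7 points a year.
At that relative rate the gap halves every 70/4.7 ≈ 14.89 years.
An 11.9 times gap takes log₂(11.9) ≈ 3.57 halvings to close: 3.57 × 14.89 ≈ 53 years.

roughly 53 years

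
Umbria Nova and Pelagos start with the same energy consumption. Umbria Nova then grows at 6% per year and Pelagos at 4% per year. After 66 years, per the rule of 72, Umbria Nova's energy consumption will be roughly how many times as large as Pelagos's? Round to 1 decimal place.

about 3.6 times

Rate gap = 6% − 4% = 2 points.
The ratio doubles every 72/2 ≈ 36.00 years.
66/36.00 ≈ 1.83 doublings → ratio ≈ 2^1.83 ≈ 3.6.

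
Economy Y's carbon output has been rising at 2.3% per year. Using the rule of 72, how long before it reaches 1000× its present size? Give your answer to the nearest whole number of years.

about 312 years

One doubling takes 72/2.3 = 31.30 years.
Reaching 1000× takes log₂(1000) ≈ 9.97 doublings.
9.97 × 31.30 ≈ 312 years.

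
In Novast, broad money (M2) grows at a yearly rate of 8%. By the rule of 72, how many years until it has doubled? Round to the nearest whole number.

At 8%, doubling takes about 72/8 = 9.00 years.

about 9 years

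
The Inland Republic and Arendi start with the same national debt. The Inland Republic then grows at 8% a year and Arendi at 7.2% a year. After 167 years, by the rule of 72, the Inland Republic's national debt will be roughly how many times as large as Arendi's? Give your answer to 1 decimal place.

3.6 times

Rate gap = 8% − 7.2% = 0.8 points.
The ratio doubles every 72/0.8 ≈ 90.00 years.
167/90.00 ≈ 1.86 doublings → ratio ≈ 2^1.86 ≈ 3.6.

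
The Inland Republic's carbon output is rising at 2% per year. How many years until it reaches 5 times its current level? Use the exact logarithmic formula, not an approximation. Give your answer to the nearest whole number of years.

81 years

t = ln(5) / ln(1 + 0.02) = 1.6094 / 0.019803 ≈ 81.27.
≈ 81 years.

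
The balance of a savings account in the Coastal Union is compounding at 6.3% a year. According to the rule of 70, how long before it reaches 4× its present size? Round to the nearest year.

about 22 years

One doubling takes 70/6.3 = 11.11 years.
4 = 2^2, so 2 doublings → 22 years.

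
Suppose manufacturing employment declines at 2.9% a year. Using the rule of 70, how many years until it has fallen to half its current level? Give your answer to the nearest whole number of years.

approximately 24 years

The rule works in reverse for decay: 70/2.9 ≈ 24.14 years to halve.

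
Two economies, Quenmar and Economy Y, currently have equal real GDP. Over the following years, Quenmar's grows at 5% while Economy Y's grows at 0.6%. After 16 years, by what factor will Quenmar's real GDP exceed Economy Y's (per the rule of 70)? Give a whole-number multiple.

≈ 2 times

Only the 4.4-point difference matters.
70/4.4 ≈ 15.91 years per doubling of the ratio; 16 years gives 1.01 doublings, so ≈ 2×.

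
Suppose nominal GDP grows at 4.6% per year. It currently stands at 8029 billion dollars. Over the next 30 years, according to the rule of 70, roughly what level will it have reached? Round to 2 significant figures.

about 31000 billion dollars

It doubles every 70/4.6 ≈ 15.22 years, so 30 years is 1.97 doublings.
2^1.97 ≈ 3.92; 8029 × 3.92 ≈ 31000 billion dollars.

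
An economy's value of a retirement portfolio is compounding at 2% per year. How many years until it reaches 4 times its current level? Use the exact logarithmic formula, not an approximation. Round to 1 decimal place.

70.0 years

t = ln(4) / ln(1 + 0.02) = 1.3863 / 0.019803 ≈ 70.00.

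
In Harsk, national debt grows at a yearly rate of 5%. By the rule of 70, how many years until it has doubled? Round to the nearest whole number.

approximately 14 years

70/5 ≈ 14.00, so it doubles roughly every 14 years.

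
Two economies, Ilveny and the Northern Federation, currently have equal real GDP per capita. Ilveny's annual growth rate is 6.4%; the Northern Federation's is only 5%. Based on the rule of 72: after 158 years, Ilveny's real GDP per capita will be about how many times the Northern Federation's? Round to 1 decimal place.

Ilveny pulls ahead at 1.4 pp per year, so the ratio doubles every 72/1.4 ≈ 51.43 years.
In 158 years that's 3.07 doublings: 2^3.07 ≈ 8.4.

around 8.4 times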